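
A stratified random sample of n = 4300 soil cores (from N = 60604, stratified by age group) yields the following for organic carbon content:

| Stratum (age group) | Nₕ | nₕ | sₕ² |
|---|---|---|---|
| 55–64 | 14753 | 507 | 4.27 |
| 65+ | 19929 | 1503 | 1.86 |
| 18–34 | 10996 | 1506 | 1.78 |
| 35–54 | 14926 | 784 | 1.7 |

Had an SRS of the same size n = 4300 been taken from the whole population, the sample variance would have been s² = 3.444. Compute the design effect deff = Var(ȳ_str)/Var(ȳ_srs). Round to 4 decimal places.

1.0266

Var(ȳ_str) = Σ Wₕ²(1−fₕ)sₕ²/nₕ with Wₕ = Nₕ/60604:
  55–64: (14753/60604)²·(1−507/14753)·4.27/507 = 4.8193739 × 10^-4
  65+: (19929/60604)²·(1−1503/19929)·1.86/1503 = 1.2372799 × 10^-4
  18–34: (10996/60604)²·(1−1506/10996)·1.78/1506 = 3.3580982 × 10^-5
  35–54: (14926/60604)²·(1−784/14926)·1.7/784 = 1.2461908 × 10^-4
  → Var(ȳ_str) = 7.6386544 × 10^-4.
Var(ȳ_srs) = (1 − 4300/60604)·3.444/4300 = 7.441023 × 10^-4.
deff = (7.6386544 × 10^-4) / (7.441023 × 10^-4) = 1.0266.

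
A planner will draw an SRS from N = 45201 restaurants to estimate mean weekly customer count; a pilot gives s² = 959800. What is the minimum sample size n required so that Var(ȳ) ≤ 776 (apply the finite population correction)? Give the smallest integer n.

Without fpc, n₀ = s²/D = 959800/776 = 1236.8557.
With fpc, (1 − n/N)·s²/n ≤ D requires n ≥ n₀/(1 + n₀/N) = 1236.8557/(1 + 1236.8557/45201) = 1203.9125.
Rounding up, n = 1204.

1204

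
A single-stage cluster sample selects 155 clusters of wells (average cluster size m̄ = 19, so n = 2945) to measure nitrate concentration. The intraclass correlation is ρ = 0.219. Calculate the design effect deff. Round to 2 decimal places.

deff = 1 + (19 − 1)·0.219 = 1 + 3.942 = 4.942.

4.94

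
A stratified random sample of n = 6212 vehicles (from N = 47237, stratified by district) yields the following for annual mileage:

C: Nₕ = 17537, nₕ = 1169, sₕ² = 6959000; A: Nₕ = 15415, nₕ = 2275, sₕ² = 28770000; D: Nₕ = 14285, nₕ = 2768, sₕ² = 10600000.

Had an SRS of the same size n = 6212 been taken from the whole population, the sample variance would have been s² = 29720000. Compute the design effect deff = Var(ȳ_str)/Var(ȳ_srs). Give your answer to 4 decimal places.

0.5285

Var(ȳ_str) = Σ Wₕ²(1−fₕ)sₕ²/nₕ with Wₕ = Nₕ/47237:
  C: (17537/47237)²·(1−1169/17537)·6959000/1169 = 765.80576
  A: (15415/47237)²·(1−2275/15415)·28770000/2275 = 1147.9758
  D: (14285/47237)²·(1−2768/14285)·10600000/2768 = 282.35454
  → Var(ȳ_str) = 2196.1361.
Var(ȳ_srs) = (1 − 6212/47237)·29720000/6212 = 4155.1207.
deff = 2196.1361 / 4155.1207 = 0.5285.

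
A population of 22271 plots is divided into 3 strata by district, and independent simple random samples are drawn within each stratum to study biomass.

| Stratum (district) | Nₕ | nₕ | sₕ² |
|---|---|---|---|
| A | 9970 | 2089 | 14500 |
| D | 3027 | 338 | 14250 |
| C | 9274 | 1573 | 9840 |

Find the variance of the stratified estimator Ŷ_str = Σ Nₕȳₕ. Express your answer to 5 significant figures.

Var(Ŷ_str) = Σₕ Nₕ²(1 − fₕ)sₕ²/nₕ.
A: 9970²·(1 − 2089/9970)·14500/2089 = 5.4538859 × 10^8.
D: 3027²·(1 − 338/3027)·14250/338 = 3.4316374 × 10^8.
C: 9274²·(1 − 1573/9274)·9840/1573 = 4.4676649 × 10^8.
Sum = 1.3353188 × 10^9.

1.3353 × 10^9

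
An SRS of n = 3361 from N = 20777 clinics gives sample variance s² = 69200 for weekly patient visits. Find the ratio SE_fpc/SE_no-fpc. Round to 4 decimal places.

0.9156

f = n/N = 3361/20777 = 0.16176541.
SE_no-fpc = √(s²/n) = 4.5375225; SE_fpc = √((1−f)s²/n) = 4.1543356.
Ratio = √(1−f) = 0.91555152.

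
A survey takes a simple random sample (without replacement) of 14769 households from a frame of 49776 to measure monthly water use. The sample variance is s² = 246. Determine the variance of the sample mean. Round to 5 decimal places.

0.01171

Under SRS without replacement, Var(ȳ) = (1 − f)·s²/n with f = n/N = 14769/49776 = 0.29670926.
Var(ȳ) = (1 − 0.29670926)·246/14769 = 0.70329074·0.01665651 = 0.011714369.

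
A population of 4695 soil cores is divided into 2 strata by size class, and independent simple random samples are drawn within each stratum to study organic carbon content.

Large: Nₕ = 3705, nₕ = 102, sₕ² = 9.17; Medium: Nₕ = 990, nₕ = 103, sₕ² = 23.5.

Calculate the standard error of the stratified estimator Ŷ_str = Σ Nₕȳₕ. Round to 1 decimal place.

1183.4

Var(Ŷ_str) = Σₕ Nₕ²(1 − fₕ)sₕ²/nₕ.
Large: 3705²·(1 − 102/3705)·9.17/102 = 1.2001116 × 10^6.
Medium: 990²·(1 − 103/990)·23.5/103 = 200350.05.
Sum = 1.4004617 × 10^6.
SE = √(1.4004617 × 10^6) = 1183.4.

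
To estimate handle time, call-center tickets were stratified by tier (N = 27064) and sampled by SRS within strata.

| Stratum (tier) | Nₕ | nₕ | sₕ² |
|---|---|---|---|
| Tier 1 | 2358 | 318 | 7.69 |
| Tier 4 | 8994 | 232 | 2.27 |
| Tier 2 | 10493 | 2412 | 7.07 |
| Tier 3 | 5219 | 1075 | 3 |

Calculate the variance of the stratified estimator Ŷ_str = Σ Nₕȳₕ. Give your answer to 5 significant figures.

Var(Ŷ_str) = Σₕ Nₕ²(1 − fₕ)sₕ²/nₕ.
Tier 1: 2358²·(1 − 318/2358)·7.69/318 = 116325.03.
Tier 4: 8994²·(1 − 232/8994)·2.27/232 = 771070.35.
Tier 2: 10493²·(1 − 2412/10493)·7.07/2412 = 248546.06.
Tier 3: 5219²·(1 − 1075/5219)·3/1075 = 60355.914.
Sum = 1.1962974 × 10^6.

1.1963 × 10^6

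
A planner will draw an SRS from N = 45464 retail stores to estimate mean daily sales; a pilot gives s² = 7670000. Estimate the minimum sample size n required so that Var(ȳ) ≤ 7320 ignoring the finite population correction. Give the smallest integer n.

1048

Without fpc, n₀ = s²/D = 7670000/7320 = 1047.8142.
Rounding up, n = 1048.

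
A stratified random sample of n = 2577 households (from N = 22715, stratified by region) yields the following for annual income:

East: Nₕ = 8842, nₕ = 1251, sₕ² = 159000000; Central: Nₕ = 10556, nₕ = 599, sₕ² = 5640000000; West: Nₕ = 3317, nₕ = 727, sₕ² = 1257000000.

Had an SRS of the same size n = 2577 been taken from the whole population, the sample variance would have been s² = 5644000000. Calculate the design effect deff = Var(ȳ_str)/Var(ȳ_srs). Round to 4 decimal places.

Var(ȳ_str) = Σ Wₕ²(1−fₕ)sₕ²/nₕ with Wₕ = Nₕ/22715:
  East: (8842/22715)²·(1−1251/8842)·159000000/1251 = 16533.463
  Central: (10556/22715)²·(1−599/10556)·5640000000/599 = 1.9180269 × 10^6
  West: (3317/22715)²·(1−727/3317)·1257000000/727 = 28788.605
  → Var(ȳ_str) = 1.963349 × 10^6.
Var(ȳ_srs) = (1 − 2577/22715)·5644000000/2577 = 1.9416734 × 10^6.
deff = (1.963349 × 10^6) / (1.9416734 × 10^6) = 1.0112.

1.0112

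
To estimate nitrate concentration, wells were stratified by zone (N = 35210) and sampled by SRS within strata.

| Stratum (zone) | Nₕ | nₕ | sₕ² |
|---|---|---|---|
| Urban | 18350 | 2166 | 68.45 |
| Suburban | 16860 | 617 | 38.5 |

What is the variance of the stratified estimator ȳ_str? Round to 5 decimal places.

Var(ȳ_str) = Σₕ Wₕ²(1 − fₕ)sₕ²/nₕ with Wₕ = Nₕ/N, N = 35210.
Urban: Wₕ = 0.52115876; term = 0.52115876²·(1 − 0.11803815)·68.45/2166 = 0.007570157.
Suburban: Wₕ = 0.47884124; term = 0.47884124²·(1 − 0.03659549)·38.5/617 = 0.013783748.
Sum = 0.021353905.

0.02135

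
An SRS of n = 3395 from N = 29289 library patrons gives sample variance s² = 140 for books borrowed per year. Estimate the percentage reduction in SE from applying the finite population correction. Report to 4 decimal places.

5.9741

f = n/N = 3395/29289 = 0.11591382.
SE_no-fpc = √(s²/n) = 0.20306923; SE_fpc = √((1−f)s²/n) = 0.19093759.
Ratio = √(1−f) = 0.94025857. Reduction = 100·(1 − 0.94025857) = 5.9741%.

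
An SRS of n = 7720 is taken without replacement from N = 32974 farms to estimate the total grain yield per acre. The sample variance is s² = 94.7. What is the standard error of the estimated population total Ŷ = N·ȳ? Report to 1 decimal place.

3196.1

Var(Ŷ) = N²·Var(ȳ) = N²·(1 − n/N)·s²/n.
f = 7720/32974 = 0.23412386; Var(ȳ) = 0.76587614·94.7/7720 = 0.0093948797.
Var(Ŷ) = 32974² · 0.0093948797 = 1.0214909 × 10^7.
SE(Ŷ) = √(1.0214909 × 10^7) = 3196.1.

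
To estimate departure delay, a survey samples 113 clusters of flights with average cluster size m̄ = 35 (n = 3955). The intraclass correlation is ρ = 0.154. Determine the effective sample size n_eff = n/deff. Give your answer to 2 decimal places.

634.22

deff = 1 + (35 − 1)·0.154 = 1 + 5.236 = 6.236.
n_eff = 3955 / 6.236 = 634.22.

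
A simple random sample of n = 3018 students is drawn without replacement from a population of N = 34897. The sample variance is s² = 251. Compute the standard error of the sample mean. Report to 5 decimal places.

0.27564

Under SRS without replacement, Var(ȳ) = (1 − f)·s²/n with f = n/N = 3018/34897 = 0.08648308.
Var(ȳ) = (1 − 0.08648308)·251/3018 = 0.91351692·0.083167661 = 0.075975065.
SE(ȳ) = √(0.075975065) = 0.27564.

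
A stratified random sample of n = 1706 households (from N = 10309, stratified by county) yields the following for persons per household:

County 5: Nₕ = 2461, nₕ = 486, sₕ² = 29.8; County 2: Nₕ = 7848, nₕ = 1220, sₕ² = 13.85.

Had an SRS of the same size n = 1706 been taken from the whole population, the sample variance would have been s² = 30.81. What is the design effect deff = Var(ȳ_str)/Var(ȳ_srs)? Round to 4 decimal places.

Var(ȳ_str) = Σ Wₕ²(1−fₕ)sₕ²/nₕ with Wₕ = Nₕ/10309:
  County 5: (2461/10309)²·(1−486/2461)·29.8/486 = 0.0028043075
  County 2: (7848/10309)²·(1−1220/7848)·13.85/1220 = 0.0055564621
  → Var(ȳ_str) = 0.0083607696.
Var(ȳ_srs) = (1 − 1706/10309)·30.81/1706 = 0.015071138.
deff = 0.0083607696 / 0.015071138 = 0.5548.

0.5548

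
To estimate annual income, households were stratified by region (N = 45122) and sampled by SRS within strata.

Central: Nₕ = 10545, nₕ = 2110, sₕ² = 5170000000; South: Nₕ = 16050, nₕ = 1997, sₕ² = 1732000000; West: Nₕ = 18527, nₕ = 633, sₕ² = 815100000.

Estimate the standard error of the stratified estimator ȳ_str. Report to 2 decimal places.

Var(ȳ_str) = Σₕ Wₕ²(1 − fₕ)sₕ²/nₕ with Wₕ = Nₕ/N, N = 45122.
Central: Wₕ = 0.23369975; term = 0.23369975²·(1 − 0.20009483)·5170000000/2110 = 107044.18.
South: Wₕ = 0.35570232; term = 0.35570232²·(1 − 0.12442368)·1732000000/1997 = 96080.936.
West: Wₕ = 0.41059793; term = 0.41059793²·(1 − 0.03416635)·815100000/633 = 209673.25.
Sum = 412798.37.
SE = √(412798.37) = 642.49.

642.49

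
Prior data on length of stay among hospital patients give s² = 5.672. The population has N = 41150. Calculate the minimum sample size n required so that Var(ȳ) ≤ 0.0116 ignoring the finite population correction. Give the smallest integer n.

489

Without fpc, n₀ = s²/D = 5.672/0.0116 = 488.9655.
Rounding up, n = 489.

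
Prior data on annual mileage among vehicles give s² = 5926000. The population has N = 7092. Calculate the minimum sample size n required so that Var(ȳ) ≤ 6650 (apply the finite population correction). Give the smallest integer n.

Without fpc, n₀ = s²/D = 5926000/6650 = 891.1278.
With fpc, (1 − n/N)·s²/n ≤ D requires n ≥ n₀/(1 + n₀/N) = 891.1278/(1 + 891.1278/7092) = 791.6544.
Rounding up, n = 792.

792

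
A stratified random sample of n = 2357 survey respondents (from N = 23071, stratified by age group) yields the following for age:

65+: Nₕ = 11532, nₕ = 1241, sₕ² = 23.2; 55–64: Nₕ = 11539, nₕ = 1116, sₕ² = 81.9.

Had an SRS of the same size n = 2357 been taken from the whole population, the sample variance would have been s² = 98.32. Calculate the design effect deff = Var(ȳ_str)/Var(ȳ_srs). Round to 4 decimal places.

0.5541

Var(ȳ_str) = Σ Wₕ²(1−fₕ)sₕ²/nₕ with Wₕ = Nₕ/23071:
  65+: (11532/23071)²·(1−1241/11532)·23.2/1241 = 0.0041681715
  55–64: (11539/23071)²·(1−1116/11539)·81.9/1116 = 0.016582415
  → Var(ȳ_str) = 0.020750587.
Var(ȳ_srs) = (1 − 2357/23071)·98.32/2357 = 0.037452416.
deff = 0.020750587 / 0.037452416 = 0.5541.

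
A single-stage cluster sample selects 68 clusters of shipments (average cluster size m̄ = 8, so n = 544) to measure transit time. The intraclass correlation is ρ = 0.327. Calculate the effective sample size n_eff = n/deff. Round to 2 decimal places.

deff = 1 + (8 − 1)·0.327 = 1 + 2.289 = 3.289.
n_eff = 544 / 3.289 = 165.40.

165.40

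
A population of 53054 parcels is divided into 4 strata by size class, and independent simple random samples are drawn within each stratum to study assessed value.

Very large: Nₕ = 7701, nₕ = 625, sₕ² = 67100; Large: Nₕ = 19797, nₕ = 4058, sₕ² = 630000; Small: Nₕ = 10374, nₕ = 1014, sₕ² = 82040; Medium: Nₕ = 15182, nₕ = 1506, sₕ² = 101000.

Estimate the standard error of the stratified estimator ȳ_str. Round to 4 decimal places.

Var(ȳ_str) = Σₕ Wₕ²(1 − fₕ)sₕ²/nₕ with Wₕ = Nₕ/N, N = 53054.
Very large: Wₕ = 0.14515399; term = 0.14515399²·(1 − 0.08115829)·67100/625 = 2.0784577.
Large: Wₕ = 0.37314811; term = 0.37314811²·(1 − 0.20498055)·630000/4058 = 17.185761.
Small: Wₕ = 0.19553662; term = 0.19553662²·(1 − 0.09774436)·82040/1014 = 2.791088.
Medium: Wₕ = 0.28616127; term = 0.28616127²·(1 − 0.09919642)·101000/1506 = 4.9470718.
Sum = 27.002379.
SE = √(27.002379) = 5.1964.

5.1964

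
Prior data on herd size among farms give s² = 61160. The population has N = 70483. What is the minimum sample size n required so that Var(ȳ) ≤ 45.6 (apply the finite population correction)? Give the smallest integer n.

1317

Without fpc, n₀ = s²/D = 61160/45.6 = 1341.2281.
With fpc, (1 − n/N)·s²/n ≤ D requires n ≥ n₀/(1 + n₀/N) = 1341.2281/(1 + 1341.2281/70483) = 1316.1823.
Rounding up, n = 1317.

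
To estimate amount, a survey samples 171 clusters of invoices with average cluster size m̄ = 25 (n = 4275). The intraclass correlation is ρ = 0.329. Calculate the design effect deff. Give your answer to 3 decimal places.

deff = 1 + (25 − 1)·0.329 = 1 + 7.896 = 8.896.

8.896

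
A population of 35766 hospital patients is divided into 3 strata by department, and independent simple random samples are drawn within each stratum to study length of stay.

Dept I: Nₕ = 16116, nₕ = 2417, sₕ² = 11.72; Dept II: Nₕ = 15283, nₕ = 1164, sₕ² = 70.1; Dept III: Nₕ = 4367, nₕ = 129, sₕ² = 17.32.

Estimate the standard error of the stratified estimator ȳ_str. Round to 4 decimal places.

0.1137

Var(ȳ_str) = Σₕ Wₕ²(1 − fₕ)sₕ²/nₕ with Wₕ = Nₕ/N, N = 35766.
Dept I: Wₕ = 0.45059554; term = 0.45059554²·(1 − 0.14997518)·11.72/2417 = 8.368668 × 10^-4.
Dept II: Wₕ = 0.42730526; term = 0.42730526²·(1 − 0.07616306)·70.1/1164 = 0.01015867.
Dept III: Wₕ = 0.12209920; term = 0.12209920²·(1 − 0.02953973)·17.32/129 = 0.0019425025.
Sum = 0.012938039.
SE = √(0.012938039) = 0.1137.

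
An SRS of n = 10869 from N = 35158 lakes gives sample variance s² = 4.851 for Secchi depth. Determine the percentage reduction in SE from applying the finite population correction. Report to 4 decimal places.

16.8824

f = n/N = 10869/35158 = 0.30914728.
SE_no-fpc = √(s²/n) = 0.021126174; SE_fpc = √((1−f)s²/n) = 0.017559558.
Ratio = √(1−f) = 0.83117551. Reduction = 100·(1 − 0.83117551) = 16.8824%.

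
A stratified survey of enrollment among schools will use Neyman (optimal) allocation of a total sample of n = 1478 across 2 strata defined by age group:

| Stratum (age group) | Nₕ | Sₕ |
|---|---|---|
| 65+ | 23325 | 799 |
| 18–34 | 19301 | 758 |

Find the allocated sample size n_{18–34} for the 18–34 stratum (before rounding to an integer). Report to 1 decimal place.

Neyman allocation: nₕ = n·NₕSₕ / Σⱼ NⱼSⱼ.
Σ NⱼSⱼ = 23325·799 + 19301·758 = 3.3266833 × 10^7.
n_{18–34} = 1478·19301·758 / (3.3266833 × 10^7) = 650.0.

650.0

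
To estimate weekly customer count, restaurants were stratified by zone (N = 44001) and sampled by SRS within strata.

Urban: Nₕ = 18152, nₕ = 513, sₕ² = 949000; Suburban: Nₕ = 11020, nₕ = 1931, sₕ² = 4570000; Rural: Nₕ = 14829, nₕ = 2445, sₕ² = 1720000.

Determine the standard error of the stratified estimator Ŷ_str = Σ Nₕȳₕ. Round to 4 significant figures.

Var(Ŷ_str) = Σₕ Nₕ²(1 − fₕ)sₕ²/nₕ.
Urban: 18152²·(1 − 513/18152)·949000/513 = 5.9230758 × 10^11.
Suburban: 11020²·(1 − 1931/11020)·4570000/1931 = 2.3704545 × 10^11.
Rural: 14829²·(1 − 2445/14829)·1720000/2445 = 1.2918806 × 10^11.
Sum = 9.5854109 × 10^11.
SE = √(9.5854109 × 10^11) = 979100.

979100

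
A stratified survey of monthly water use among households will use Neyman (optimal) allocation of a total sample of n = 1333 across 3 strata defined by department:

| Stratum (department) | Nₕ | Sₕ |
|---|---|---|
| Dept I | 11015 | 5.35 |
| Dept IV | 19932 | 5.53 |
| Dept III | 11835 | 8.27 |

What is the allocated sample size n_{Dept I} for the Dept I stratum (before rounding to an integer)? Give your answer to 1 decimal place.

Neyman allocation: nₕ = n·NₕSₕ / Σⱼ NⱼSⱼ.
Σ NⱼSⱼ = 11015·5.35 + 19932·5.53 + 11835·8.27 = 267029.66.
n_{Dept I} = 1333·11015·5.35 / 267029.66 = 294.2.

294.2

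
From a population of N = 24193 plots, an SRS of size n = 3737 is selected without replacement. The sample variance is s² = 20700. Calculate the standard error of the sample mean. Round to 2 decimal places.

2.16

Under SRS without replacement, Var(ȳ) = (1 − f)·s²/n with f = n/N = 3737/24193 = 0.15446617.
Var(ȳ) = (1 − 0.15446617)·20700/3737 = 0.84553383·5.5392026 = 4.6835832.
SE(ȳ) = √(4.6835832) = 2.16.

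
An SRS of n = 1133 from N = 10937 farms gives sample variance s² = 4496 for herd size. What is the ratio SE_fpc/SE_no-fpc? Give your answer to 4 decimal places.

f = n/N = 1133/10937 = 0.10359331.
SE_no-fpc = √(s²/n) = 1.9920406; SE_fpc = √((1−f)s²/n) = 1.8860393.
Ratio = √(1−f) = 0.94678756.

0.9468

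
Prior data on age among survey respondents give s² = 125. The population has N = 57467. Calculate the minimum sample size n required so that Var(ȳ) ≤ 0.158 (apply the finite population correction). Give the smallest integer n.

781

Without fpc, n₀ = s²/D = 125/0.158 = 791.1392.
With fpc, (1 − n/N)·s²/n ≤ D requires n ≥ n₀/(1 + n₀/N) = 791.1392/(1 + 791.1392/57467) = 780.3956.
Rounding up, n = 781.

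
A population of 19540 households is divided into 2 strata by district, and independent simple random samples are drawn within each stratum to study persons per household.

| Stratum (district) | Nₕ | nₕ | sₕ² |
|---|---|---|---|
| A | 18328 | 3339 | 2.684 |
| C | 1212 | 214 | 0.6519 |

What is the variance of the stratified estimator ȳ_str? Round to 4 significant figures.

5.880 × 10^-4

Var(ȳ_str) = Σₕ Wₕ²(1 − fₕ)sₕ²/nₕ with Wₕ = Nₕ/N, N = 19540.
A: Wₕ = 0.93797339; term = 0.93797339²·(1 − 0.18218027)·2.684/3339 = 5.783686 × 10^-4.
C: Wₕ = 0.06202661; term = 0.06202661²·(1 − 0.17656766)·0.6519/214 = 9.6505319 × 10^-6.
Sum = 5.8801913 × 10^-4.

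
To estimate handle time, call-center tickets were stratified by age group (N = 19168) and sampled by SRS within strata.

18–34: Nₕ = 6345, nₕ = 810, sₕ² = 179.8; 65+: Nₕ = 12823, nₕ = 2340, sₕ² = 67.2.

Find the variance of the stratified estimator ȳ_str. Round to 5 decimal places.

0.03172

Var(ȳ_str) = Σₕ Wₕ²(1 − fₕ)sₕ²/nₕ with Wₕ = Nₕ/N, N = 19168.
18–34: Wₕ = 0.33102045; term = 0.33102045²·(1 − 0.12765957)·179.8/810 = 0.021217798.
65+: Wₕ = 0.66897955; term = 0.66897955²·(1 − 0.18248460)·67.2/2340 = 0.010506911.
Sum = 0.031724709.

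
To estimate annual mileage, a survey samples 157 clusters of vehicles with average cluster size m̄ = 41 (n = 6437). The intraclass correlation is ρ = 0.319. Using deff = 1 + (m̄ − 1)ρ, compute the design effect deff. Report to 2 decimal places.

13.76

deff = 1 + (41 − 1)·0.319 = 1 + 12.76 = 13.76.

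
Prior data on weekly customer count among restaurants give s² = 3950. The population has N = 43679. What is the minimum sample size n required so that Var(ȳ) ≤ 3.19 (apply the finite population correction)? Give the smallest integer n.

1205

Without fpc, n₀ = s²/D = 3950/3.19 = 1238.2445.
With fpc, (1 − n/N)·s²/n ≤ D requires n ≥ n₀/(1 + n₀/N) = 1238.2445/(1 + 1238.2445/43679) = 1204.1095.
Rounding up, n = 1205.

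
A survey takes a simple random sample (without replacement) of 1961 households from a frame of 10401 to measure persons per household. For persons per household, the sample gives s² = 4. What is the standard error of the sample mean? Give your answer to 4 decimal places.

0.0407

Under SRS without replacement, Var(ȳ) = (1 − f)·s²/n with f = n/N = 1961/10401 = 0.18853956.
Var(ȳ) = (1 − 0.18853956)·4/1961 = 0.81146044·0.0020397756 = 0.0016551972.
SE(ȳ) = √(0.0016551972) = 0.0407.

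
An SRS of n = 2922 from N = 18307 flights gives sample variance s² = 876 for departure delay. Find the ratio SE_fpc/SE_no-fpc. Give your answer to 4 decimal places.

f = n/N = 2922/18307 = 0.15961108.
SE_no-fpc = √(s²/n) = 0.54753508; SE_fpc = √((1−f)s²/n) = 0.50194035.
Ratio = √(1−f) = 0.91672729.

0.9167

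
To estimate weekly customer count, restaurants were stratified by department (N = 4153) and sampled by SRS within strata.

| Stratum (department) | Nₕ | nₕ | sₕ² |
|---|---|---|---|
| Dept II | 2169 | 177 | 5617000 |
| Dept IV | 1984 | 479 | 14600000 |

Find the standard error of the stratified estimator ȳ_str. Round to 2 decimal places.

115.01

Var(ȳ_str) = Σₕ Wₕ²(1 − fₕ)sₕ²/nₕ with Wₕ = Nₕ/N, N = 4153.
Dept II: Wₕ = 0.52227306; term = 0.52227306²·(1 − 0.08160443)·5617000/177 = 7949.7996.
Dept IV: Wₕ = 0.47772694; term = 0.47772694²·(1 − 0.24143145)·14600000/479 = 5276.8123.
Sum = 13226.612.
SE = √(13226.612) = 115.01.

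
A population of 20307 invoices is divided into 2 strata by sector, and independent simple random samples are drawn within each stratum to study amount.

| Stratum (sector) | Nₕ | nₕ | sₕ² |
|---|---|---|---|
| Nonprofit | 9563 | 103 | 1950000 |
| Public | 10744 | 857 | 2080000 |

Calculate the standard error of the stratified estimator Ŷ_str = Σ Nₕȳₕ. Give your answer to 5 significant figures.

Var(Ŷ_str) = Σₕ Nₕ²(1 − fₕ)sₕ²/nₕ.
Nonprofit: 9563²·(1 − 103/9563)·1950000/103 = 1.7127054 × 10^12.
Public: 10744²·(1 − 857/10744)·2080000/857 = 2.5781789 × 10^11.
Sum = 1.9705233 × 10^12.
SE = √(1.9705233 × 10^12) = 1.4038 × 10^6.

1.4038 × 10^6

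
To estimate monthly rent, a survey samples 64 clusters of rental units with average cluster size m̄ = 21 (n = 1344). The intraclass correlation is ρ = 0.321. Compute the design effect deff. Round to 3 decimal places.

7.420

deff = 1 + (21 − 1)·0.321 = 1 + 6.42 = 7.42.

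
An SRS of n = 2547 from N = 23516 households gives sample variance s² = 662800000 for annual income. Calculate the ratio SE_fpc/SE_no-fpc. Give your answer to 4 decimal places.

0.9443

f = n/N = 2547/23516 = 0.10830924.
SE_no-fpc = √(s²/n) = 510.1252; SE_fpc = √((1−f)s²/n) = 481.70806.
Ratio = √(1−f) = 0.94429379.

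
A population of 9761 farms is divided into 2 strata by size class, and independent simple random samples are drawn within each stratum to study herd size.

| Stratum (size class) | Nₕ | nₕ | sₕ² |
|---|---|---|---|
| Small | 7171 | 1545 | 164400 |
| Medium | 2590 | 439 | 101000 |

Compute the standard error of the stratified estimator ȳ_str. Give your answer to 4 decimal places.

7.6492

Var(ȳ_str) = Σₕ Wₕ²(1 − fₕ)sₕ²/nₕ with Wₕ = Nₕ/N, N = 9761.
Small: Wₕ = 0.73465833; term = 0.73465833²·(1 − 0.21545112)·164400/1545 = 45.057195.
Medium: Wₕ = 0.26534167; term = 0.26534167²·(1 − 0.16949807)·101000/439 = 13.452667.
Sum = 58.509862.
SE = √(58.509862) = 7.6492.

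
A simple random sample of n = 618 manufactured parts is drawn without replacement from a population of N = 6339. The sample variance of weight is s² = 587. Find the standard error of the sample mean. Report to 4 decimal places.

Under SRS without replacement, Var(ȳ) = (1 − f)·s²/n with f = n/N = 618/6339 = 0.09749172.
Var(ȳ) = (1 − 0.09749172)·587/618 = 0.90250828·0.94983819 = 0.85723683.
SE(ȳ) = √(0.85723683) = 0.9259.

0.9259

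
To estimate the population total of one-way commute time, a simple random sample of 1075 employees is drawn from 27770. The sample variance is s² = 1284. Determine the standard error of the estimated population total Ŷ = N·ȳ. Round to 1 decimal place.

29756.5

Var(Ŷ) = N²·Var(ȳ) = N²·(1 − n/N)·s²/n.
f = 1075/27770 = 0.03871084; Var(ȳ) = 0.96128916·1284/1075 = 1.1481817.
Var(Ŷ) = 27770² · 1.1481817 = 8.8544661 × 10^8.
SE(Ŷ) = √(8.8544661 × 10^8) = 29756.5.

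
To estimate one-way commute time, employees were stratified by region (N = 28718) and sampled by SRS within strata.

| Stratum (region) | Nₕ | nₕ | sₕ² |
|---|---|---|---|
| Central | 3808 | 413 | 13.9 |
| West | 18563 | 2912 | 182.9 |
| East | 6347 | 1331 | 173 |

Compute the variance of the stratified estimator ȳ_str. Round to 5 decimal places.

0.02767

Var(ȳ_str) = Σₕ Wₕ²(1 − fₕ)sₕ²/nₕ with Wₕ = Nₕ/N, N = 28718.
Central: Wₕ = 0.13259976; term = 0.13259976²·(1 − 0.10845588)·13.9/413 = 5.2758578 × 10^-4.
West: Wₕ = 0.64638902; term = 0.64638902²·(1 − 0.15687120)·182.9/2912 = 0.022126066.
East: Wₕ = 0.22101121; term = 0.22101121²·(1 − 0.20970537)·173/1331 = 0.0050174805.
Sum = 0.027671132.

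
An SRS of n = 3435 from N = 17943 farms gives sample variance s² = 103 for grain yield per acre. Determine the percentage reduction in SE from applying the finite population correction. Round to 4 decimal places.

10.0800

f = n/N = 3435/17943 = 0.19143956.
SE_no-fpc = √(s²/n) = 0.17316306; SE_fpc = √((1−f)s²/n) = 0.1557082.
Ratio = √(1−f) = 0.89919989. Reduction = 100·(1 − 0.89919989) = 10.0800%.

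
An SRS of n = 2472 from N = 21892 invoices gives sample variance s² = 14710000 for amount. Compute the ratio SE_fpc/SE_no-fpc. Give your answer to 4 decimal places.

0.9419

f = n/N = 2472/21892 = 0.11291796.
SE_no-fpc = √(s²/n) = 77.140438; SE_fpc = √((1−f)s²/n) = 72.654747.
Ratio = √(1−f) = 0.94185033.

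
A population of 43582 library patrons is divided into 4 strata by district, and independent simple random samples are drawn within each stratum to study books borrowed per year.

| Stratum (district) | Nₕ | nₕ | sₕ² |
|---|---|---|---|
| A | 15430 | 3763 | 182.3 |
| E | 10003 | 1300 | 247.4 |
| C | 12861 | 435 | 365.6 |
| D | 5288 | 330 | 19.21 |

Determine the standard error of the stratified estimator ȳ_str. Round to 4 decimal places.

0.2913

Var(ȳ_str) = Σₕ Wₕ²(1 − fₕ)sₕ²/nₕ with Wₕ = Nₕ/N, N = 43582.
A: Wₕ = 0.35404525; term = 0.35404525²·(1 − 0.24387557)·182.3/3763 = 0.0045915917.
E: Wₕ = 0.22952136; term = 0.22952136²·(1 − 0.12996101)·247.4/1300 = 0.0087225061.
C: Wₕ = 0.29509889; term = 0.29509889²·(1 − 0.03382319)·365.6/435 = 0.070714537.
D: Wₕ = 0.12133450; term = 0.12133450²·(1 − 0.06240545)·19.21/330 = 8.0352072 × 10^-4.
Sum = 0.084832156.
SE = √(0.084832156) = 0.2913.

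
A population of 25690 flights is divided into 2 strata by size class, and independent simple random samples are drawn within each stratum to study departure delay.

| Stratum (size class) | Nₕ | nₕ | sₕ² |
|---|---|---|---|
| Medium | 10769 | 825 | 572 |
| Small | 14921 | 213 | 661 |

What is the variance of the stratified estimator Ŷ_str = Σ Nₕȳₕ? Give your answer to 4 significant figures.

Var(Ŷ_str) = Σₕ Nₕ²(1 − fₕ)sₕ²/nₕ.
Medium: 10769²·(1 − 825/10769)·572/825 = 7.4246942 × 10^7.
Small: 14921²·(1 − 213/14921)·661/213 = 6.8104123 × 10^8.
Sum = 7.5528817 × 10^8.

7.553 × 10^8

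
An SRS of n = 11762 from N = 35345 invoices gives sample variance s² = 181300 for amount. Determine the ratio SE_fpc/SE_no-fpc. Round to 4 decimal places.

f = n/N = 11762/35345 = 0.33277691.
SE_no-fpc = √(s²/n) = 3.9260725; SE_fpc = √((1−f)s²/n) = 3.2069622.
Ratio = √(1−f) = 0.81683725.

0.8168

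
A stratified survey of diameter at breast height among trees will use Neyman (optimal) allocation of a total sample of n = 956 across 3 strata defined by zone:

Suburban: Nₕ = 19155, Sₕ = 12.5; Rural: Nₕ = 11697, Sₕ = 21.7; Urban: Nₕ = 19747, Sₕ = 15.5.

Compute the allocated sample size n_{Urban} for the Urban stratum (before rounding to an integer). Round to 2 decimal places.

Neyman allocation: nₕ = n·NₕSₕ / Σⱼ NⱼSⱼ.
Σ NⱼSⱼ = 19155·12.5 + 11697·21.7 + 19747·15.5 = 799340.9.
n_{Urban} = 956·19747·15.5 / 799340.9 = 366.07.

366.07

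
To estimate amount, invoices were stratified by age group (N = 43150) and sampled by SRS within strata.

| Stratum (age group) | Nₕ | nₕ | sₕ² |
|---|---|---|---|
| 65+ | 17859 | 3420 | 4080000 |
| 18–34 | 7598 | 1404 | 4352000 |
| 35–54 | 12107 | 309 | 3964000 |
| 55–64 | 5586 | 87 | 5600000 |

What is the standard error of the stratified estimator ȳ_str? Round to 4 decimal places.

47.8501

Var(ȳ_str) = Σₕ Wₕ²(1 − fₕ)sₕ²/nₕ with Wₕ = Nₕ/N, N = 43150.
65+: Wₕ = 0.41388181; term = 0.41388181²·(1 − 0.19150008)·4080000/3420 = 165.22156.
18–34: Wₕ = 0.17608343; term = 0.17608343²·(1 − 0.18478547)·4352000/1404 = 78.348497.
35–54: Wₕ = 0.28057937; term = 0.28057937²·(1 − 0.02552243)·3964000/309 = 984.14366.
55–64: Wₕ = 0.12945539; term = 0.12945539²·(1 − 0.01557465)·5600000/87 = 1061.9201.
Sum = 2289.6338.
SE = √(2289.6338) = 47.8501.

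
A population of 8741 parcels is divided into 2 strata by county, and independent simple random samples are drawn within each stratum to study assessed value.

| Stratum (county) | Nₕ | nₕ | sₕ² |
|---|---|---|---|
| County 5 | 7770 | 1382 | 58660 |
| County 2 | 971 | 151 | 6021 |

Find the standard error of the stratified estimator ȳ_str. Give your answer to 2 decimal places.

Var(ȳ_str) = Σₕ Wₕ²(1 − fₕ)sₕ²/nₕ with Wₕ = Nₕ/N, N = 8741.
County 5: Wₕ = 0.88891431; term = 0.88891431²·(1 − 0.17786358)·58660/1382 = 27.573869.
County 2: Wₕ = 0.11108569; term = 0.11108569²·(1 − 0.15550978)·6021/151 = 0.41553013.
Sum = 27.989399.
SE = √(27.989399) = 5.29.

5.29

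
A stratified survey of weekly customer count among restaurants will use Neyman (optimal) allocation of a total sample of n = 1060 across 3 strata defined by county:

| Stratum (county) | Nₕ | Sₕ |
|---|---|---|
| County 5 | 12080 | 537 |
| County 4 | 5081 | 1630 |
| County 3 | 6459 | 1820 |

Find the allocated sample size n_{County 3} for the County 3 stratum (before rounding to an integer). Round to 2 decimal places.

Neyman allocation: nₕ = n·NₕSₕ / Σⱼ NⱼSⱼ.
Σ NⱼSⱼ = 12080·537 + 5081·1630 + 6459·1820 = 2.652437 × 10^7.
n_{County 3} = 1060·6459·1820 / (2.652437 × 10^7) = 469.78.

469.78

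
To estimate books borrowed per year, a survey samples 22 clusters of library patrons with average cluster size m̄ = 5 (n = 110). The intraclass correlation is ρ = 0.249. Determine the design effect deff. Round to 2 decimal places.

deff = 1 + (5 − 1)·0.249 = 1 + 0.996 = 1.996.

2.00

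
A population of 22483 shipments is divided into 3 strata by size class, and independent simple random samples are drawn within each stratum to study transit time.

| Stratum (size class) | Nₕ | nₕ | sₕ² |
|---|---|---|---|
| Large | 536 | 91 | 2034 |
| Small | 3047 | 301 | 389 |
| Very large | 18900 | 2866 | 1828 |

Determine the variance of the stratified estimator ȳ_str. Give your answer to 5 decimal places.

0.41432

Var(ȳ_str) = Σₕ Wₕ²(1 − fₕ)sₕ²/nₕ with Wₕ = Nₕ/N, N = 22483.
Large: Wₕ = 0.02384023; term = 0.02384023²·(1 − 0.16977612)·2034/91 = 0.010546924.
Small: Wₕ = 0.13552462; term = 0.13552462²·(1 − 0.09878569)·389/301 = 0.021391812.
Very large: Wₕ = 0.84063515; term = 0.84063515²·(1 − 0.15164021)·1828/2866 = 0.38238.
Sum = 0.41431874.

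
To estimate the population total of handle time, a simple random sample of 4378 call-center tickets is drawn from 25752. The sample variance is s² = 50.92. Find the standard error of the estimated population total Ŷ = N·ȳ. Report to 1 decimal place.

Var(Ŷ) = N²·Var(ȳ) = N²·(1 − n/N)·s²/n.
f = 4378/25752 = 0.17000621; Var(ȳ) = 0.82999379·50.92/4378 = 0.0096535595.
Var(Ŷ) = 25752² · 0.0096535595 = 6.4019077 × 10^6.
SE(Ŷ) = √(6.4019077 × 10^6) = 2530.2.

2530.2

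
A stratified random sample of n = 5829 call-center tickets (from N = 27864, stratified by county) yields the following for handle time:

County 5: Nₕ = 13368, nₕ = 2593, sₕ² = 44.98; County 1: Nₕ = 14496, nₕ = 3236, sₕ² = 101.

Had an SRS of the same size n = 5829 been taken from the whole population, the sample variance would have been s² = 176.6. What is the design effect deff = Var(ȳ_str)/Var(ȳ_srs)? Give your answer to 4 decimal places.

0.4082

Var(ȳ_str) = Σ Wₕ²(1−fₕ)sₕ²/nₕ with Wₕ = Nₕ/27864:
  County 5: (13368/27864)²·(1−2593/13368)·44.98/2593 = 0.0032182052
  County 1: (14496/27864)²·(1−3236/14496)·101/3236 = 0.0065616417
  → Var(ȳ_str) = 0.0097798469.
Var(ȳ_srs) = (1 − 5829/27864)·176.6/5829 = 0.023958865.
deff = 0.0097798469 / 0.023958865 = 0.4082.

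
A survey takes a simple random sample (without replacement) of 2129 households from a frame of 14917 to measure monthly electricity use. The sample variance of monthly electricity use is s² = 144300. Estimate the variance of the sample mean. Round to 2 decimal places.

58.10

Under SRS without replacement, Var(ȳ) = (1 − f)·s²/n with f = n/N = 2129/14917 = 0.14272307.
Var(ȳ) = (1 − 0.14272307)·144300/2129 = 0.85727693·67.7783 = 58.104773.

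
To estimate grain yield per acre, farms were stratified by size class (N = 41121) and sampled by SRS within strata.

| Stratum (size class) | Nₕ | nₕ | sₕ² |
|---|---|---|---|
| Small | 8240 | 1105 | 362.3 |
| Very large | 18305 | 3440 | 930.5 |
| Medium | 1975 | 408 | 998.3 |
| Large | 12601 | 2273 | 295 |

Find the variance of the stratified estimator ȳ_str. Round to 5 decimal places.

0.06939

Var(ȳ_str) = Σₕ Wₕ²(1 − fₕ)sₕ²/nₕ with Wₕ = Nₕ/N, N = 41121.
Small: Wₕ = 0.20038423; term = 0.20038423²·(1 − 0.13410194)·362.3/1105 = 0.01139987.
Very large: Wₕ = 0.44514968; term = 0.44514968²·(1 − 0.18792680)·930.5/3440 = 0.043527653.
Medium: Wₕ = 0.04802899; term = 0.04802899²·(1 − 0.20658228)·998.3/408 = 0.0044782638.
Large: Wₕ = 0.30643710; term = 0.30643710²·(1 − 0.18038251)·295/2273 = 0.0099888729.
Sum = 0.06939466.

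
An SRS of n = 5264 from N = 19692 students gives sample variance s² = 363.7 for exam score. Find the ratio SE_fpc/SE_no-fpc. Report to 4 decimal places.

0.8560

f = n/N = 5264/19692 = 0.26731668.
SE_no-fpc = √(s²/n) = 0.26285347; SE_fpc = √((1−f)s²/n) = 0.22499448.
Ratio = √(1−f) = 0.85596923.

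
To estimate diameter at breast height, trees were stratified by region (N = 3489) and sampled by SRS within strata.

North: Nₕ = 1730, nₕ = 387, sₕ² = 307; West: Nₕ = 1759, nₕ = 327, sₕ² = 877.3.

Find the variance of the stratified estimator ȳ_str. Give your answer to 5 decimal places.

0.70655

Var(ȳ_str) = Σₕ Wₕ²(1 − fₕ)sₕ²/nₕ with Wₕ = Nₕ/N, N = 3489.
North: Wₕ = 0.49584408; term = 0.49584408²·(1 − 0.22369942)·307/387 = 0.15140757.
West: Wₕ = 0.50415592; term = 0.50415592²·(1 − 0.18590108)·877.3/327 = 0.5551461.
Sum = 0.70655367.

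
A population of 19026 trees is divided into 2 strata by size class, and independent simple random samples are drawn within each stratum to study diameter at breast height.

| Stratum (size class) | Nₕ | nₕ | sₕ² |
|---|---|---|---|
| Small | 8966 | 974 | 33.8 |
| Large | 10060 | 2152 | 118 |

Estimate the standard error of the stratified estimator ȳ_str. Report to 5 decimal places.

0.13755

Var(ȳ_str) = Σₕ Wₕ²(1 − fₕ)sₕ²/nₕ with Wₕ = Nₕ/N, N = 19026.
Small: Wₕ = 0.47124987; term = 0.47124987²·(1 − 0.10863261)·33.8/974 = 0.0068693709.
Large: Wₕ = 0.52875013; term = 0.52875013²·(1 − 0.21391650)·118/2152 = 0.01205062.
Sum = 0.018919991.
SE = √(0.018919991) = 0.13755.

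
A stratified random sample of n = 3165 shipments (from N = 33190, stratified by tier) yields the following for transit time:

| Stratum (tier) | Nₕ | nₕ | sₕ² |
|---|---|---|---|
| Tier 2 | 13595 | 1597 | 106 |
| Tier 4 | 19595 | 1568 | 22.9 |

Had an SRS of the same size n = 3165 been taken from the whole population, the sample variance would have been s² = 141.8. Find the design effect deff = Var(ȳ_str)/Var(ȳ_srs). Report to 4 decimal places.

0.3580

Var(ȳ_str) = Σ Wₕ²(1−fₕ)sₕ²/nₕ with Wₕ = Nₕ/33190:
  Tier 2: (13595/33190)²·(1−1597/13595)·106/1597 = 0.009828212
  Tier 4: (19595/33190)²·(1−1568/19595)·22.9/1568 = 0.0046832101
  → Var(ȳ_str) = 0.014511422.
Var(ȳ_srs) = (1 − 3165/33190)·141.8/3165 = 0.040530156.
deff = 0.014511422 / 0.040530156 = 0.3580.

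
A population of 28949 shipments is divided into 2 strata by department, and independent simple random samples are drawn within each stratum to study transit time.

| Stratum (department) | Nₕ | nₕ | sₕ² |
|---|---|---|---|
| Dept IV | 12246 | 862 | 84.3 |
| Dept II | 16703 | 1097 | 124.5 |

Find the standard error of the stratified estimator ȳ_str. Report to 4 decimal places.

Var(ȳ_str) = Σₕ Wₕ²(1 − fₕ)sₕ²/nₕ with Wₕ = Nₕ/N, N = 28949.
Dept IV: Wₕ = 0.42301979; term = 0.42301979²·(1 − 0.07039033)·84.3/862 = 0.016268305.
Dept II: Wₕ = 0.57698021; term = 0.57698021²·(1 − 0.06567682)·124.5/1097 = 0.035300567.
Sum = 0.051568872.
SE = √(0.051568872) = 0.2271.

0.2271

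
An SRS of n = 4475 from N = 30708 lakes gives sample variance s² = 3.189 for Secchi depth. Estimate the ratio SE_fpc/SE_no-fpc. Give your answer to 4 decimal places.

0.9243

f = n/N = 4475/30708 = 0.14572750.
SE_no-fpc = √(s²/n) = 0.02669505; SE_fpc = √((1−f)s²/n) = 0.024673397.
Ratio = √(1−f) = 0.92426863.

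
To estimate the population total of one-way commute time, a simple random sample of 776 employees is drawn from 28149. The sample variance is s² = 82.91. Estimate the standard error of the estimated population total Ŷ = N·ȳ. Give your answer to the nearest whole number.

9073

Var(Ŷ) = N²·Var(ȳ) = N²·(1 − n/N)·s²/n.
f = 776/28149 = 0.02756759; Var(ȳ) = 0.97243241·82.91/776 = 0.10389739.
Var(Ŷ) = 28149² · 0.10389739 = 8.232478 × 10^7.
SE(Ŷ) = √(8.232478 × 10^7) = 9073.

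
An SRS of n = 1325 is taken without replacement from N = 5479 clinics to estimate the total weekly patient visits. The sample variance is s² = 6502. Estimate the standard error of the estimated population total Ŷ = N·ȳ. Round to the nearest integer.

10568

Var(Ŷ) = N²·Var(ȳ) = N²·(1 − n/N)·s²/n.
f = 1325/5479 = 0.24183245; Var(ȳ) = 0.75816755·6502/1325 = 3.7204569.
Var(Ŷ) = 5479² · 3.7204569 = 1.1168604 × 10^8.
SE(Ŷ) = √(1.1168604 × 10^8) = 10568.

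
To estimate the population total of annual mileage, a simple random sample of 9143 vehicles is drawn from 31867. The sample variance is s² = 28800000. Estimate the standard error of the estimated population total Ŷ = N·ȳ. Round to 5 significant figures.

1.5103 × 10^6

Var(Ŷ) = N²·Var(ȳ) = N²·(1 − n/N)·s²/n.
f = 9143/31867 = 0.28691122; Var(ȳ) = 0.71308878·28800000/9143 = 2246.1945.
Var(Ŷ) = 31867² · 2246.1945 = 2.2810233 × 10^12.
SE(Ŷ) = √(2.2810233 × 10^12) = 1.5103 × 10^6.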